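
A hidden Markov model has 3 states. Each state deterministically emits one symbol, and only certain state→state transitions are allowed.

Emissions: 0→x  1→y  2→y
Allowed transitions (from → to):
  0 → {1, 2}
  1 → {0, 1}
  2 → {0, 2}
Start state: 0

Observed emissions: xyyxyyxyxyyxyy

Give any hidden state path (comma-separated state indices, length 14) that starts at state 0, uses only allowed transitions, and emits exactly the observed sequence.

  [0] x  {0}  => 0  start
  [1] y  {1,2}  => 1  0->1 ok
  [2] y  {1,2}  => 1  1->1 ok
  [3] x  {0}  => 0  1->0 ok
  [4] y  {1,2}  => 1  0->1 ok
  [5] y  {1,2}  => 1  1->1 ok
  [6] x  {0}  => 0  1->0 ok
  [7] y  {1,2}  => 1  0->1 ok
  [8] x  {0}  => 0  1->0 ok
  [9] y  {1,2}  => 2  0->2 ok
  [10] y  {1,2}  => 2  2->2 ok
  [11] x  {0}  => 0  2->0 ok
  [12] y  {1,2}  => 1  0->1 ok
  [13] y  {1,2}  => 1  1->1 ok

0,1,1,0,1,1,0,1,0,2,2,0,1,1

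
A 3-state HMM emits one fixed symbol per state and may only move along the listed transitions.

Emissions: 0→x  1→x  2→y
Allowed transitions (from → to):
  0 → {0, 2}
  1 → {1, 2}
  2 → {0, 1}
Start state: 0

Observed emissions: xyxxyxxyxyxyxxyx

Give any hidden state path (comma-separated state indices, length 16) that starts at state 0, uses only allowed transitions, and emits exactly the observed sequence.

0,2,1,1,2,0,0,2,0,2,0,2,0,0,2,0

  t0 'x' -> {0,1}, take 0 (start)
  t1 'y' -> {2}, take 2 (0->2 ok)
  t2 'x' -> {0,1}, take 1 (2->1 ok)
  t3 'x' -> {0,1}, take 1 (1->1 ok)
  t4 'y' -> {2}, take 2 (1->2 ok)
  t5 'x' -> {0,1}, take 0 (2->0 ok)
  t6 'x' -> {0,1}, take 0 (0->0 ok)
  t7 'y' -> {2}, take 2 (0->2 ok)
  t8 'x' -> {0,1}, take 0 (2->0 ok)
  t9 'y' -> {2}, take 2 (0->2 ok)
  t10 'x' -> {0,1}, take 0 (2->0 ok)
  t11 'y' -> {2}, take 2 (0->2 ok)
  t12 'x' -> {0,1}, take 0 (2->0 ok)
  t13 'x' -> {0,1}, take 0 (0->0 ok)
  t14 'y' -> {2}, take 2 (0->2 ok)
  t15 'x' -> {0,1}, take 0 (2->0 ok)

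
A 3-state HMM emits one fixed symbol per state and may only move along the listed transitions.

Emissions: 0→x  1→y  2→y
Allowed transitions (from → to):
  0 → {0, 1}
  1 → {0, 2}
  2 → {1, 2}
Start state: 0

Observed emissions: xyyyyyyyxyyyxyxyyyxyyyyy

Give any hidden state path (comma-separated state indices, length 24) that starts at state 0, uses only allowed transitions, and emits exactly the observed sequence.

0,1,2,1,2,2,2,1,0,1,2,1,0,1,0,1,2,1,0,1,2,2,2,1

  0: obs=x cand={0} pick 0 [start]
  1: obs=y cand={1,2} pick 1 [0->1 ok]
  2: obs=y cand={1,2} pick 2 [1->2 ok]
  3: obs=y cand={1,2} pick 1 [2->1 ok]
  4: obs=y cand={1,2} pick 2 [1->2 ok]
  5: obs=y cand={1,2} pick 2 [2->2 ok]
  6: obs=y cand={1,2} pick 2 [2->2 ok]
  7: obs=y cand={1,2} pick 1 [2->1 ok]
  8: obs=x cand={0} pick 0 [1->0 ok]
  9: obs=y cand={1,2} pick 1 [0->1 ok]
  10: obs=y cand={1,2} pick 2 [1->2 ok]
  11: obs=y cand={1,2} pick 1 [2->1 ok]
  12: obs=x cand={0} pick 0 [1->0 ok]
  13: obs=y cand={1,2} pick 1 [0->1 ok]
  14: obs=x cand={0} pick 0 [1->0 ok]
  15: obs=y cand={1,2} pick 1 [0->1 ok]
  16: obs=y cand={1,2} pick 2 [1->2 ok]
  17: obs=y cand={1,2} pick 1 [2->1 ok]
  18: obs=x cand={0} pick 0 [1->0 ok]
  19: obs=y cand={1,2} pick 1 [0->1 ok]
  20: obs=y cand={1,2} pick 2 [1->2 ok]
  21: obs=y cand={1,2} pick 2 [2->2 ok]
  22: obs=y cand={1,2} pick 2 [2->2 ok]
  23: obs=y cand={1,2} pick 1 [2->1 ok]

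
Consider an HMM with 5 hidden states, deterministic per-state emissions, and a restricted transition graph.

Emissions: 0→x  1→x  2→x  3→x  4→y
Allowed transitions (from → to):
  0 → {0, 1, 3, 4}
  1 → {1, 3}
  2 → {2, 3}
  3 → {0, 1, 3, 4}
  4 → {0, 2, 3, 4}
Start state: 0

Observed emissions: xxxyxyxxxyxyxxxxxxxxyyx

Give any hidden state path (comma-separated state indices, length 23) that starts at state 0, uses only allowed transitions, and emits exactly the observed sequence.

0,0,3,4,3,4,3,3,3,4,0,4,3,0,0,3,3,1,1,3,4,4,3

  pos 0: x in {0,1,2,3}, choose 0; start
  pos 1: x in {0,1,2,3}, choose 0; 0->0 ok
  pos 2: x in {0,1,2,3}, choose 3; 0->3 ok
  pos 3: y in {4}, choose 4; 3->4 ok
  pos 4: x in {0,1,2,3}, choose 3; 4->3 ok
  pos 5: y in {4}, choose 4; 3->4 ok
  pos 6: x in {0,1,2,3}, choose 3; 4->3 ok
  pos 7: x in {0,1,2,3}, choose 3; 3->3 ok
  pos 8: x in {0,1,2,3}, choose 3; 3->3 ok
  pos 9: y in {4}, choose 4; 3->4 ok
  pos 10: x in {0,1,2,3}, choose 0; 4->0 ok
  pos 11: y in {4}, choose 4; 0->4 ok
  pos 12: x in {0,1,2,3}, choose 3; 4->3 ok
  pos 13: x in {0,1,2,3}, choose 0; 3->0 ok
  pos 14: x in {0,1,2,3}, choose 0; 0->0 ok
  pos 15: x in {0,1,2,3}, choose 3; 0->3 ok
  pos 16: x in {0,1,2,3}, choose 3; 3->3 ok
  pos 17: x in {0,1,2,3}, choose 1; 3->1 ok
  pos 18: x in {0,1,2,3}, choose 1; 1->1 ok
  pos 19: x in {0,1,2,3}, choose 3; 1->3 ok
  pos 20: y in {4}, choose 4; 3->4 ok
  pos 21: y in {4}, choose 4; 4->4 ok
  pos 22: x in {0,1,2,3}, choose 3; 4->3 ok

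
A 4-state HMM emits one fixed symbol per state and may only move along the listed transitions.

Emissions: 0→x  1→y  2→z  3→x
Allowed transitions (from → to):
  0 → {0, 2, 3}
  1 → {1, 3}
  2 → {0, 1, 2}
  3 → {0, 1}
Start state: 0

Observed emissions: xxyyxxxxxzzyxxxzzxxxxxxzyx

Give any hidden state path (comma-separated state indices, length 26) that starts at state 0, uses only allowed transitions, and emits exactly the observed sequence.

0,3,1,1,3,0,0,0,0,2,2,1,3,0,0,2,2,0,3,0,0,3,0,2,1,3

  0: obs=x cand={0,3} pick 0 [start]
  1: obs=x cand={0,3} pick 3 [0->3 ok]
  2: obs=y cand={1} pick 1 [3->1 ok]
  3: obs=y cand={1} pick 1 [1->1 ok]
  4: obs=x cand={0,3} pick 3 [1->3 ok]
  5: obs=x cand={0,3} pick 0 [3->0 ok]
  6: obs=x cand={0,3} pick 0 [0->0 ok]
  7: obs=x cand={0,3} pick 0 [0->0 ok]
  8: obs=x cand={0,3} pick 0 [0->0 ok]
  9: obs=z cand={2} pick 2 [0->2 ok]
  10: obs=z cand={2} pick 2 [2->2 ok]
  11: obs=y cand={1} pick 1 [2->1 ok]
  12: obs=x cand={0,3} pick 3 [1->3 ok]
  13: obs=x cand={0,3} pick 0 [3->0 ok]
  14: obs=x cand={0,3} pick 0 [0->0 ok]
  15: obs=z cand={2} pick 2 [0->2 ok]
  16: obs=z cand={2} pick 2 [2->2 ok]
  17: obs=x cand={0,3} pick 0 [2->0 ok]
  18: obs=x cand={0,3} pick 3 [0->3 ok]
  19: obs=x cand={0,3} pick 0 [3->0 ok]
  20: obs=x cand={0,3} pick 0 [0->0 ok]
  21: obs=x cand={0,3} pick 3 [0->3 ok]
  22: obs=x cand={0,3} pick 0 [3->0 ok]
  23: obs=z cand={2} pick 2 [0->2 ok]
  24: obs=y cand={1} pick 1 [2->1 ok]
  25: obs=x cand={0,3} pick 3 [1->3 ok]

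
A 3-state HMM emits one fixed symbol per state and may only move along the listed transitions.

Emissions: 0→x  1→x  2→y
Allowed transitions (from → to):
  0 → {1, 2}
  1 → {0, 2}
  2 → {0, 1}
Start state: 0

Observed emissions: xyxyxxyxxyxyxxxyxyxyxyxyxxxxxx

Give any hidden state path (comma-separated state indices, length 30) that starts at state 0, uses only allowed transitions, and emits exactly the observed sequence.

  [0] x  {0,1}  => 0  start
  [1] y  {2}  => 2  0->2 ok
  [2] x  {0,1}  => 1  2->1 ok
  [3] y  {2}  => 2  1->2 ok
  [4] x  {0,1}  => 0  2->0 ok
  [5] x  {0,1}  => 1  0->1 ok
  [6] y  {2}  => 2  1->2 ok
  [7] x  {0,1}  => 0  2->0 ok
  [8] x  {0,1}  => 1  0->1 ok
  [9] y  {2}  => 2  1->2 ok
  [10] x  {0,1}  => 0  2->0 ok
  [11] y  {2}  => 2  0->2 ok
  [12] x  {0,1}  => 1  2->1 ok
  [13] x  {0,1}  => 0  1->0 ok
  [14] x  {0,1}  => 1  0->1 ok
  [15] y  {2}  => 2  1->2 ok
  [16] x  {0,1}  => 1  2->1 ok
  [17] y  {2}  => 2  1->2 ok
  [18] x  {0,1}  => 0  2->0 ok
  [19] y  {2}  => 2  0->2 ok
  [20] x  {0,1}  => 1  2->1 ok
  [21] y  {2}  => 2  1->2 ok
  [22] x  {0,1}  => 1  2->1 ok
  [23] y  {2}  => 2  1->2 ok
  [24] x  {0,1}  => 0  2->0 ok
  [25] x  {0,1}  => 1  0->1 ok
  [26] x  {0,1}  => 0  1->0 ok
  [27] x  {0,1}  => 1  0->1 ok
  [28] x  {0,1}  => 0  1->0 ok
  [29] x  {0,1}  => 1  0->1 ok

0,2,1,2,0,1,2,0,1,2,0,2,1,0,1,2,1,2,0,2,1,2,1,2,0,1,0,1,0,1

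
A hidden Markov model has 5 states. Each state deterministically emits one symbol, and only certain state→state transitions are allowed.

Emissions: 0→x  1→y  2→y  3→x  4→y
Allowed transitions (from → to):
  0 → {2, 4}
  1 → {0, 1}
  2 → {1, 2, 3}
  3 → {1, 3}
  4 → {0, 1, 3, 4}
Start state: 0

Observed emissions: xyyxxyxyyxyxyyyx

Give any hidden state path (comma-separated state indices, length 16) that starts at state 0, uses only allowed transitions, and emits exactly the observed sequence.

0,2,2,3,3,1,0,2,1,0,4,0,4,4,4,3

  pos 0: x in {0,3}, choose 0; start
  pos 1: y in {1,2,4}, choose 2; 0->2 ok
  pos 2: y in {1,2,4}, choose 2; 2->2 ok
  pos 3: x in {0,3}, choose 3; 2->3 ok
  pos 4: x in {0,3}, choose 3; 3->3 ok
  pos 5: y in {1,2,4}, choose 1; 3->1 ok
  pos 6: x in {0,3}, choose 0; 1->0 ok
  pos 7: y in {1,2,4}, choose 2; 0->2 ok
  pos 8: y in {1,2,4}, choose 1; 2->1 ok
  pos 9: x in {0,3}, choose 0; 1->0 ok
  pos 10: y in {1,2,4}, choose 4; 0->4 ok
  pos 11: x in {0,3}, choose 0; 4->0 ok
  pos 12: y in {1,2,4}, choose 4; 0->4 ok
  pos 13: y in {1,2,4}, choose 4; 4->4 ok
  pos 14: y in {1,2,4}, choose 4; 4->4 ok
  pos 15: x in {0,3}, choose 3; 4->3 ok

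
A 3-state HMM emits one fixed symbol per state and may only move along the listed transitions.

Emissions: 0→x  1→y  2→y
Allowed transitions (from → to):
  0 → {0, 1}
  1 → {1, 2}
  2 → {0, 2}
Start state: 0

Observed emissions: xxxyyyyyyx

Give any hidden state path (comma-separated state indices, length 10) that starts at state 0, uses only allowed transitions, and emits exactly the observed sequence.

  pos 0: x in {0}, choose 0; start
  pos 1: x in {0}, choose 0; 0->0 ok
  pos 2: x in {0}, choose 0; 0->0 ok
  pos 3: y in {1,2}, choose 1; 0->1 ok
  pos 4: y in {1,2}, choose 1; 1->1 ok
  pos 5: y in {1,2}, choose 1; 1->1 ok
  pos 6: y in {1,2}, choose 2; 1->2 ok
  pos 7: y in {1,2}, choose 2; 2->2 ok
  pos 8: y in {1,2}, choose 2; 2->2 ok
  pos 9: x in {0}, choose 0; 2->0 ok

0,0,0,1,1,1,2,2,2,0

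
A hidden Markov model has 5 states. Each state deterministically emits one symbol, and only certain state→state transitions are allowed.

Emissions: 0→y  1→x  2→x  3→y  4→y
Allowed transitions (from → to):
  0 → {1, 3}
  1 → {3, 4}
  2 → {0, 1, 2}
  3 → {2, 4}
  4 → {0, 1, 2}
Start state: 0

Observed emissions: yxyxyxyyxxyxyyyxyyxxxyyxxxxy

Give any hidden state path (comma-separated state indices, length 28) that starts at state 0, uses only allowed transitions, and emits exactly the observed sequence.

0,1,4,1,4,1,3,4,2,1,3,2,0,3,4,2,0,3,2,2,1,3,4,2,2,2,1,3

  t0 'y' -> {0,3,4}, take 0 (start)
  t1 'x' -> {1,2}, take 1 (0->1 ok)
  t2 'y' -> {0,3,4}, take 4 (1->4 ok)
  t3 'x' -> {1,2}, take 1 (4->1 ok)
  t4 'y' -> {0,3,4}, take 4 (1->4 ok)
  t5 'x' -> {1,2}, take 1 (4->1 ok)
  t6 'y' -> {0,3,4}, take 3 (1->3 ok)
  t7 'y' -> {0,3,4}, take 4 (3->4 ok)
  t8 'x' -> {1,2}, take 2 (4->2 ok)
  t9 'x' -> {1,2}, take 1 (2->1 ok)
  t10 'y' -> {0,3,4}, take 3 (1->3 ok)
  t11 'x' -> {1,2}, take 2 (3->2 ok)
  t12 'y' -> {0,3,4}, take 0 (2->0 ok)
  t13 'y' -> {0,3,4}, take 3 (0->3 ok)
  t14 'y' -> {0,3,4}, take 4 (3->4 ok)
  t15 'x' -> {1,2}, take 2 (4->2 ok)
  t16 'y' -> {0,3,4}, take 0 (2->0 ok)
  t17 'y' -> {0,3,4}, take 3 (0->3 ok)
  t18 'x' -> {1,2}, take 2 (3->2 ok)
  t19 'x' -> {1,2}, take 2 (2->2 ok)
  t20 'x' -> {1,2}, take 1 (2->1 ok)
  t21 'y' -> {0,3,4}, take 3 (1->3 ok)
  t22 'y' -> {0,3,4}, take 4 (3->4 ok)
  t23 'x' -> {1,2}, take 2 (4->2 ok)
  t24 'x' -> {1,2}, take 2 (2->2 ok)
  t25 'x' -> {1,2}, take 2 (2->2 ok)
  t26 'x' -> {1,2}, take 1 (2->1 ok)
  t27 'y' -> {0,3,4}, take 3 (1->3 ok)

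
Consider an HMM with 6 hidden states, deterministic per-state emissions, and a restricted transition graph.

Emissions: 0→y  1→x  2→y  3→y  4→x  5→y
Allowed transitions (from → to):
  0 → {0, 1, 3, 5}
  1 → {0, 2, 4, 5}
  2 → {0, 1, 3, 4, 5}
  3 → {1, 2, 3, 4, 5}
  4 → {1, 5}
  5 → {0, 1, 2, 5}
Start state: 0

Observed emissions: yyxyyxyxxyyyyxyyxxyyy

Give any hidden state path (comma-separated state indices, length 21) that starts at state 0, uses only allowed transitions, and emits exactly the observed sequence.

  pos 0: y in {0,2,3,5}, choose 0; start
  pos 1: y in {0,2,3,5}, choose 0; 0->0 ok
  pos 2: x in {1,4}, choose 1; 0->1 ok
  pos 3: y in {0,2,3,5}, choose 0; 1->0 ok
  pos 4: y in {0,2,3,5}, choose 5; 0->5 ok
  pos 5: x in {1,4}, choose 1; 5->1 ok
  pos 6: y in {0,2,3,5}, choose 2; 1->2 ok
  pos 7: x in {1,4}, choose 4; 2->4 ok
  pos 8: x in {1,4}, choose 1; 4->1 ok
  pos 9: y in {0,2,3,5}, choose 2; 1->2 ok
  pos 10: y in {0,2,3,5}, choose 5; 2->5 ok
  pos 11: y in {0,2,3,5}, choose 5; 5->5 ok
  pos 12: y in {0,2,3,5}, choose 0; 5->0 ok
  pos 13: x in {1,4}, choose 1; 0->1 ok
  pos 14: y in {0,2,3,5}, choose 0; 1->0 ok
  pos 15: y in {0,2,3,5}, choose 3; 0->3 ok
  pos 16: x in {1,4}, choose 4; 3->4 ok
  pos 17: x in {1,4}, choose 1; 4->1 ok
  pos 18: y in {0,2,3,5}, choose 2; 1->2 ok
  pos 19: y in {0,2,3,5}, choose 0; 2->0 ok
  pos 20: y in {0,2,3,5}, choose 5; 0->5 ok

0,0,1,0,5,1,2,4,1,2,5,5,0,1,0,3,4,1,2,0,5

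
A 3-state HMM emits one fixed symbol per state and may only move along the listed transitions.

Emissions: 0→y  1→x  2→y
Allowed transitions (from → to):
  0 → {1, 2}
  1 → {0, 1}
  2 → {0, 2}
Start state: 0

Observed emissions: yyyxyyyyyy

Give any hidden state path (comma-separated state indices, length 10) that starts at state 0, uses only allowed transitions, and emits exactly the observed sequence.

  pos 0: y in {0,2}, choose 0; start
  pos 1: y in {0,2}, choose 2; 0->2 ok
  pos 2: y in {0,2}, choose 0; 2->0 ok
  pos 3: x in {1}, choose 1; 0->1 ok
  pos 4: y in {0,2}, choose 0; 1->0 ok
  pos 5: y in {0,2}, choose 2; 0->2 ok
  pos 6: y in {0,2}, choose 2; 2->2 ok
  pos 7: y in {0,2}, choose 0; 2->0 ok
  pos 8: y in {0,2}, choose 2; 0->2 ok
  pos 9: y in {0,2}, choose 0; 2->0 ok

0,2,0,1,0,2,2,0,2,0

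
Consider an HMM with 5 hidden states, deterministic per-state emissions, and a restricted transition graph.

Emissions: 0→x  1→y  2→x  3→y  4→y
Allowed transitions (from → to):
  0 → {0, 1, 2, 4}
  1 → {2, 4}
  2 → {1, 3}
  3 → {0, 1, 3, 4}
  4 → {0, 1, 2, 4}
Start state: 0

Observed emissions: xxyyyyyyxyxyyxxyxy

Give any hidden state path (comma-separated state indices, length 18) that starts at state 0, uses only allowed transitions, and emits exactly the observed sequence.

0,2,1,4,1,4,4,4,2,1,2,1,4,0,2,3,0,4

  [0] x  {0,2}  => 0  start
  [1] x  {0,2}  => 2  0->2 ok
  [2] y  {1,3,4}  => 1  2->1 ok
  [3] y  {1,3,4}  => 4  1->4 ok
  [4] y  {1,3,4}  => 1  4->1 ok
  [5] y  {1,3,4}  => 4  1->4 ok
  [6] y  {1,3,4}  => 4  4->4 ok
  [7] y  {1,3,4}  => 4  4->4 ok
  [8] x  {0,2}  => 2  4->2 ok
  [9] y  {1,3,4}  => 1  2->1 ok
  [10] x  {0,2}  => 2  1->2 ok
  [11] y  {1,3,4}  => 1  2->1 ok
  [12] y  {1,3,4}  => 4  1->4 ok
  [13] x  {0,2}  => 0  4->0 ok
  [14] x  {0,2}  => 2  0->2 ok
  [15] y  {1,3,4}  => 3  2->3 ok
  [16] x  {0,2}  => 0  3->0 ok
  [17] y  {1,3,4}  => 4  0->4 ok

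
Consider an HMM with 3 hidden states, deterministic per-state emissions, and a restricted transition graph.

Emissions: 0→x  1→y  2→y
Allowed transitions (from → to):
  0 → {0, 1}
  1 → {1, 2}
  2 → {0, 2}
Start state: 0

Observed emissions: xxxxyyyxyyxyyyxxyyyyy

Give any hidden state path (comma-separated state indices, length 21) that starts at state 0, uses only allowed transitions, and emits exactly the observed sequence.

0,0,0,0,1,2,2,0,1,2,0,1,2,2,0,0,1,1,1,1,1

  [0] x  {0}  => 0  start
  [1] x  {0}  => 0  0->0 ok
  [2] x  {0}  => 0  0->0 ok
  [3] x  {0}  => 0  0->0 ok
  [4] y  {1,2}  => 1  0->1 ok
  [5] y  {1,2}  => 2  1->2 ok
  [6] y  {1,2}  => 2  2->2 ok
  [7] x  {0}  => 0  2->0 ok
  [8] y  {1,2}  => 1  0->1 ok
  [9] y  {1,2}  => 2  1->2 ok
  [10] x  {0}  => 0  2->0 ok
  [11] y  {1,2}  => 1  0->1 ok
  [12] y  {1,2}  => 2  1->2 ok
  [13] y  {1,2}  => 2  2->2 ok
  [14] x  {0}  => 0  2->0 ok
  [15] x  {0}  => 0  0->0 ok
  [16] y  {1,2}  => 1  0->1 ok
  [17] y  {1,2}  => 1  1->1 ok
  [18] y  {1,2}  => 1  1->1 ok
  [19] y  {1,2}  => 1  1->1 ok
  [20] y  {1,2}  => 1  1->1 ok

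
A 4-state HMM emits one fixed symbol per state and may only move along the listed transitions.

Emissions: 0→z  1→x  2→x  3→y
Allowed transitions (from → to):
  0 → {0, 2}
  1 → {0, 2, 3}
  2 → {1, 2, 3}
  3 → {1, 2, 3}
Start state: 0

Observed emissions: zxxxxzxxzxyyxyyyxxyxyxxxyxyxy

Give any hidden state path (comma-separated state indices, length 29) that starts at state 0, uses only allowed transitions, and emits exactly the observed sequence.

0,2,1,2,1,0,2,1,0,2,3,3,1,3,3,3,1,2,3,1,3,1,2,1,3,1,3,1,3

  0: obs=z cand={0} pick 0 [start]
  1: obs=x cand={1,2} pick 2 [0->2 ok]
  2: obs=x cand={1,2} pick 1 [2->1 ok]
  3: obs=x cand={1,2} pick 2 [1->2 ok]
  4: obs=x cand={1,2} pick 1 [2->1 ok]
  5: obs=z cand={0} pick 0 [1->0 ok]
  6: obs=x cand={1,2} pick 2 [0->2 ok]
  7: obs=x cand={1,2} pick 1 [2->1 ok]
  8: obs=z cand={0} pick 0 [1->0 ok]
  9: obs=x cand={1,2} pick 2 [0->2 ok]
  10: obs=y cand={3} pick 3 [2->3 ok]
  11: obs=y cand={3} pick 3 [3->3 ok]
  12: obs=x cand={1,2} pick 1 [3->1 ok]
  13: obs=y cand={3} pick 3 [1->3 ok]
  14: obs=y cand={3} pick 3 [3->3 ok]
  15: obs=y cand={3} pick 3 [3->3 ok]
  16: obs=x cand={1,2} pick 1 [3->1 ok]
  17: obs=x cand={1,2} pick 2 [1->2 ok]
  18: obs=y cand={3} pick 3 [2->3 ok]
  19: obs=x cand={1,2} pick 1 [3->1 ok]
  20: obs=y cand={3} pick 3 [1->3 ok]
  21: obs=x cand={1,2} pick 1 [3->1 ok]
  22: obs=x cand={1,2} pick 2 [1->2 ok]
  23: obs=x cand={1,2} pick 1 [2->1 ok]
  24: obs=y cand={3} pick 3 [1->3 ok]
  25: obs=x cand={1,2} pick 1 [3->1 ok]
  26: obs=y cand={3} pick 3 [1->3 ok]
  27: obs=x cand={1,2} pick 1 [3->1 ok]
  28: obs=y cand={3} pick 3 [1->3 ok]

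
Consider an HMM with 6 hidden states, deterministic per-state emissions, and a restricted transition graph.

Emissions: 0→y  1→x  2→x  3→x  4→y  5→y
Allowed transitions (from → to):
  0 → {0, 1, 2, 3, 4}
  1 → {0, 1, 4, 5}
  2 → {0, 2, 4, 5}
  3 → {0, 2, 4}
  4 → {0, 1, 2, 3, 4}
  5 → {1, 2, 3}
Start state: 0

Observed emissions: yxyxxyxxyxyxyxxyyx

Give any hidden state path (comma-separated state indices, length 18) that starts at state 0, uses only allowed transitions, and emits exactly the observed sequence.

  0: obs=y cand={0,4,5} pick 0 [start]
  1: obs=x cand={1,2,3} pick 1 [0->1 ok]
  2: obs=y cand={0,4,5} pick 4 [1->4 ok]
  3: obs=x cand={1,2,3} pick 3 [4->3 ok]
  4: obs=x cand={1,2,3} pick 2 [3->2 ok]
  5: obs=y cand={0,4,5} pick 0 [2->0 ok]
  6: obs=x cand={1,2,3} pick 2 [0->2 ok]
  7: obs=x cand={1,2,3} pick 2 [2->2 ok]
  8: obs=y cand={0,4,5} pick 4 [2->4 ok]
  9: obs=x cand={1,2,3} pick 1 [4->1 ok]
  10: obs=y cand={0,4,5} pick 5 [1->5 ok]
  11: obs=x cand={1,2,3} pick 3 [5->3 ok]
  12: obs=y cand={0,4,5} pick 0 [3->0 ok]
  13: obs=x cand={1,2,3} pick 2 [0->2 ok]
  14: obs=x cand={1,2,3} pick 2 [2->2 ok]
  15: obs=y cand={0,4,5} pick 0 [2->0 ok]
  16: obs=y cand={0,4,5} pick 4 [0->4 ok]
  17: obs=x cand={1,2,3} pick 1 [4->1 ok]

0,1,4,3,2,0,2,2,4,1,5,3,0,2,2,0,4,1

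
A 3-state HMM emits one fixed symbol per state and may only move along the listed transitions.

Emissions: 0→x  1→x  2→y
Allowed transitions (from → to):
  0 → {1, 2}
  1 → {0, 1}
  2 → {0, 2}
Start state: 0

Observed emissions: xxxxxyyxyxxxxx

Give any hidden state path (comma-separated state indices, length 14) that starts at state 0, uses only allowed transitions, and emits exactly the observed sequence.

0,1,1,1,0,2,2,0,2,0,1,0,1,1

  0: obs=x cand={0,1} pick 0 [start]
  1: obs=x cand={0,1} pick 1 [0->1 ok]
  2: obs=x cand={0,1} pick 1 [1->1 ok]
  3: obs=x cand={0,1} pick 1 [1->1 ok]
  4: obs=x cand={0,1} pick 0 [1->0 ok]
  5: obs=y cand={2} pick 2 [0->2 ok]
  6: obs=y cand={2} pick 2 [2->2 ok]
  7: obs=x cand={0,1} pick 0 [2->0 ok]
  8: obs=y cand={2} pick 2 [0->2 ok]
  9: obs=x cand={0,1} pick 0 [2->0 ok]
  10: obs=x cand={0,1} pick 1 [0->1 ok]
  11: obs=x cand={0,1} pick 0 [1->0 ok]
  12: obs=x cand={0,1} pick 1 [0->1 ok]
  13: obs=x cand={0,1} pick 1 [1->1 ok]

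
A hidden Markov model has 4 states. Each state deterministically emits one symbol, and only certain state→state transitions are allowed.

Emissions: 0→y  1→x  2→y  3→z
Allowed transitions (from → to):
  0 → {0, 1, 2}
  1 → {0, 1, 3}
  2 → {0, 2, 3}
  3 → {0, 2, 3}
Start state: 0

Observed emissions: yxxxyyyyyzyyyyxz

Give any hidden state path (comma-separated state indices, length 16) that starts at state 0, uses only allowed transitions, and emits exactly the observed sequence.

  pos 0: y in {0,2}, choose 0; start
  pos 1: x in {1}, choose 1; 0->1 ok
  pos 2: x in {1}, choose 1; 1->1 ok
  pos 3: x in {1}, choose 1; 1->1 ok
  pos 4: y in {0,2}, choose 0; 1->0 ok
  pos 5: y in {0,2}, choose 2; 0->2 ok
  pos 6: y in {0,2}, choose 2; 2->2 ok
  pos 7: y in {0,2}, choose 0; 2->0 ok
  pos 8: y in {0,2}, choose 2; 0->2 ok
  pos 9: z in {3}, choose 3; 2->3 ok
  pos 10: y in {0,2}, choose 2; 3->2 ok
  pos 11: y in {0,2}, choose 2; 2->2 ok
  pos 12: y in {0,2}, choose 0; 2->0 ok
  pos 13: y in {0,2}, choose 0; 0->0 ok
  pos 14: x in {1}, choose 1; 0->1 ok
  pos 15: z in {3}, choose 3; 1->3 ok

0,1,1,1,0,2,2,0,2,3,2,2,0,0,1,3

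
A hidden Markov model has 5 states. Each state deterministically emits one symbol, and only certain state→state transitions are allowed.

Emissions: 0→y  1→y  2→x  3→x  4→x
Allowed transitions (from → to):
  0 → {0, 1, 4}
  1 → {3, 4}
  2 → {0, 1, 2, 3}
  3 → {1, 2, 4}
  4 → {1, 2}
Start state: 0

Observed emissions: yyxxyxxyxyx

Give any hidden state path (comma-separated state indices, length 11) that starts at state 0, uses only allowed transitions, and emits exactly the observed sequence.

0,1,3,4,1,3,4,1,4,1,3

  [0] y  {0,1}  => 0  start
  [1] y  {0,1}  => 1  0->1 ok
  [2] x  {2,3,4}  => 3  1->3 ok
  [3] x  {2,3,4}  => 4  3->4 ok
  [4] y  {0,1}  => 1  4->1 ok
  [5] x  {2,3,4}  => 3  1->3 ok
  [6] x  {2,3,4}  => 4  3->4 ok
  [7] y  {0,1}  => 1  4->1 ok
  [8] x  {2,3,4}  => 4  1->4 ok
  [9] y  {0,1}  => 1  4->1 ok
  [10] x  {2,3,4}  => 3  1->3 ok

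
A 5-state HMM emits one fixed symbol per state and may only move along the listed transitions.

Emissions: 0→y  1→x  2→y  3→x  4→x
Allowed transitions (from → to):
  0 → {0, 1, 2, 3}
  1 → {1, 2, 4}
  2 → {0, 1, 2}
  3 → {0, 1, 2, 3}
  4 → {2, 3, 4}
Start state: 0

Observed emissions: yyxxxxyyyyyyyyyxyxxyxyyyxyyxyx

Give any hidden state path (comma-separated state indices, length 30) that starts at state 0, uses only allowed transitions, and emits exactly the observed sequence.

0,0,1,1,1,4,2,2,2,2,2,2,2,2,2,1,2,1,4,2,1,2,0,0,3,2,0,1,2,1

  0: obs=y cand={0,2} pick 0 [start]
  1: obs=y cand={0,2} pick 0 [0->0 ok]
  2: obs=x cand={1,3,4} pick 1 [0->1 ok]
  3: obs=x cand={1,3,4} pick 1 [1->1 ok]
  4: obs=x cand={1,3,4} pick 1 [1->1 ok]
  5: obs=x cand={1,3,4} pick 4 [1->4 ok]
  6: obs=y cand={0,2} pick 2 [4->2 ok]
  7: obs=y cand={0,2} pick 2 [2->2 ok]
  8: obs=y cand={0,2} pick 2 [2->2 ok]
  9: obs=y cand={0,2} pick 2 [2->2 ok]
  10: obs=y cand={0,2} pick 2 [2->2 ok]
  11: obs=y cand={0,2} pick 2 [2->2 ok]
  12: obs=y cand={0,2} pick 2 [2->2 ok]
  13: obs=y cand={0,2} pick 2 [2->2 ok]
  14: obs=y cand={0,2} pick 2 [2->2 ok]
  15: obs=x cand={1,3,4} pick 1 [2->1 ok]
  16: obs=y cand={0,2} pick 2 [1->2 ok]
  17: obs=x cand={1,3,4} pick 1 [2->1 ok]
  18: obs=x cand={1,3,4} pick 4 [1->4 ok]
  19: obs=y cand={0,2} pick 2 [4->2 ok]
  20: obs=x cand={1,3,4} pick 1 [2->1 ok]
  21: obs=y cand={0,2} pick 2 [1->2 ok]
  22: obs=y cand={0,2} pick 0 [2->0 ok]
  23: obs=y cand={0,2} pick 0 [0->0 ok]
  24: obs=x cand={1,3,4} pick 3 [0->3 ok]
  25: obs=y cand={0,2} pick 2 [3->2 ok]
  26: obs=y cand={0,2} pick 0 [2->0 ok]
  27: obs=x cand={1,3,4} pick 1 [0->1 ok]
  28: obs=y cand={0,2} pick 2 [1->2 ok]
  29: obs=x cand={1,3,4} pick 1 [2->1 ok]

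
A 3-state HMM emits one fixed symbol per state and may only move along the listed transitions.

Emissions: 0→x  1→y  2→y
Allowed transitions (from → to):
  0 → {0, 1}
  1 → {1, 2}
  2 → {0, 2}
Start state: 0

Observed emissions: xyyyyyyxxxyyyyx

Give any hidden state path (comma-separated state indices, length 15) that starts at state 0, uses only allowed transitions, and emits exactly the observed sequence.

  0: obs=x cand={0} pick 0 [start]
  1: obs=y cand={1,2} pick 1 [0->1 ok]
  2: obs=y cand={1,2} pick 1 [1->1 ok]
  3: obs=y cand={1,2} pick 1 [1->1 ok]
  4: obs=y cand={1,2} pick 2 [1->2 ok]
  5: obs=y cand={1,2} pick 2 [2->2 ok]
  6: obs=y cand={1,2} pick 2 [2->2 ok]
  7: obs=x cand={0} pick 0 [2->0 ok]
  8: obs=x cand={0} pick 0 [0->0 ok]
  9: obs=x cand={0} pick 0 [0->0 ok]
  10: obs=y cand={1,2} pick 1 [0->1 ok]
  11: obs=y cand={1,2} pick 1 [1->1 ok]
  12: obs=y cand={1,2} pick 2 [1->2 ok]
  13: obs=y cand={1,2} pick 2 [2->2 ok]
  14: obs=x cand={0} pick 0 [2->0 ok]

0,1,1,1,2,2,2,0,0,0,1,1,2,2,0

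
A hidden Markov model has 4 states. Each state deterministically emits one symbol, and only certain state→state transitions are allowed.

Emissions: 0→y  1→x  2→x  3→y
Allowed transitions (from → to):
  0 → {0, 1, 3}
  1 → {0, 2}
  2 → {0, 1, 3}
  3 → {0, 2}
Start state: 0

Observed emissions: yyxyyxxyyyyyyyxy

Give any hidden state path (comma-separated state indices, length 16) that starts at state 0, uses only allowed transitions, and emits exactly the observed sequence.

  0: obs=y cand={0,3} pick 0 [start]
  1: obs=y cand={0,3} pick 3 [0->3 ok]
  2: obs=x cand={1,2} pick 2 [3->2 ok]
  3: obs=y cand={0,3} pick 3 [2->3 ok]
  4: obs=y cand={0,3} pick 0 [3->0 ok]
  5: obs=x cand={1,2} pick 1 [0->1 ok]
  6: obs=x cand={1,2} pick 2 [1->2 ok]
  7: obs=y cand={0,3} pick 0 [2->0 ok]
  8: obs=y cand={0,3} pick 3 [0->3 ok]
  9: obs=y cand={0,3} pick 0 [3->0 ok]
  10: obs=y cand={0,3} pick 3 [0->3 ok]
  11: obs=y cand={0,3} pick 0 [3->0 ok]
  12: obs=y cand={0,3} pick 0 [0->0 ok]
  13: obs=y cand={0,3} pick 3 [0->3 ok]
  14: obs=x cand={1,2} pick 2 [3->2 ok]
  15: obs=y cand={0,3} pick 3 [2->3 ok]

0,3,2,3,0,1,2,0,3,0,3,0,0,3,2,3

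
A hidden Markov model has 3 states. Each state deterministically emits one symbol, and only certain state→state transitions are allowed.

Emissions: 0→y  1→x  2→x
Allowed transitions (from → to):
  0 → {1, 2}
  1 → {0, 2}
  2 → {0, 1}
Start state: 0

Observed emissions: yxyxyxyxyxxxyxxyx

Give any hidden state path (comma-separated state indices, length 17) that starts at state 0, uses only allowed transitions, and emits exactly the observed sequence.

0,2,0,1,0,1,0,2,0,1,2,1,0,2,1,0,1

  0: obs=y cand={0} pick 0 [start]
  1: obs=x cand={1,2} pick 2 [0->2 ok]
  2: obs=y cand={0} pick 0 [2->0 ok]
  3: obs=x cand={1,2} pick 1 [0->1 ok]
  4: obs=y cand={0} pick 0 [1->0 ok]
  5: obs=x cand={1,2} pick 1 [0->1 ok]
  6: obs=y cand={0} pick 0 [1->0 ok]
  7: obs=x cand={1,2} pick 2 [0->2 ok]
  8: obs=y cand={0} pick 0 [2->0 ok]
  9: obs=x cand={1,2} pick 1 [0->1 ok]
  10: obs=x cand={1,2} pick 2 [1->2 ok]
  11: obs=x cand={1,2} pick 1 [2->1 ok]
  12: obs=y cand={0} pick 0 [1->0 ok]
  13: obs=x cand={1,2} pick 2 [0->2 ok]
  14: obs=x cand={1,2} pick 1 [2->1 ok]
  15: obs=y cand={0} pick 0 [1->0 ok]
  16: obs=x cand={1,2} pick 1 [0->1 ok]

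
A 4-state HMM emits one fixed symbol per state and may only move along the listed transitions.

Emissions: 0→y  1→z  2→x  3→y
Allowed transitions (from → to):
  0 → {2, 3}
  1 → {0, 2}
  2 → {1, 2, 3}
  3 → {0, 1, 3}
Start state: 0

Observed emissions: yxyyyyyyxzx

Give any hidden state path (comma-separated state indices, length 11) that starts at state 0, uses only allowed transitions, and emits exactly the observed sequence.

0,2,3,3,0,3,3,0,2,1,2

  t0 'y' -> {0,3}, take 0 (start)
  t1 'x' -> {2}, take 2 (0->2 ok)
  t2 'y' -> {0,3}, take 3 (2->3 ok)
  t3 'y' -> {0,3}, take 3 (3->3 ok)
  t4 'y' -> {0,3}, take 0 (3->0 ok)
  t5 'y' -> {0,3}, take 3 (0->3 ok)
  t6 'y' -> {0,3}, take 3 (3->3 ok)
  t7 'y' -> {0,3}, take 0 (3->0 ok)
  t8 'x' -> {2}, take 2 (0->2 ok)
  t9 'z' -> {1}, take 1 (2->1 ok)
  t10 'x' -> {2}, take 2 (1->2 ok)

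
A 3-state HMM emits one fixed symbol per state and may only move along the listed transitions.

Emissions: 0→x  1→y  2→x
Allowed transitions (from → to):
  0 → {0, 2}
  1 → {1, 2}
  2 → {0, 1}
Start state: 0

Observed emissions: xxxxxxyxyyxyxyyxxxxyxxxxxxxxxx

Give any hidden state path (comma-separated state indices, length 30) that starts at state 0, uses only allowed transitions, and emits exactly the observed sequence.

  [0] x  {0,2}  => 0  start
  [1] x  {0,2}  => 0  0->0 ok
  [2] x  {0,2}  => 0  0->0 ok
  [3] x  {0,2}  => 0  0->0 ok
  [4] x  {0,2}  => 0  0->0 ok
  [5] x  {0,2}  => 2  0->2 ok
  [6] y  {1}  => 1  2->1 ok
  [7] x  {0,2}  => 2  1->2 ok
  [8] y  {1}  => 1  2->1 ok
  [9] y  {1}  => 1  1->1 ok
  [10] x  {0,2}  => 2  1->2 ok
  [11] y  {1}  => 1  2->1 ok
  [12] x  {0,2}  => 2  1->2 ok
  [13] y  {1}  => 1  2->1 ok
  [14] y  {1}  => 1  1->1 ok
  [15] x  {0,2}  => 2  1->2 ok
  [16] x  {0,2}  => 0  2->0 ok
  [17] x  {0,2}  => 0  0->0 ok
  [18] x  {0,2}  => 2  0->2 ok
  [19] y  {1}  => 1  2->1 ok
  [20] x  {0,2}  => 2  1->2 ok
  [21] x  {0,2}  => 0  2->0 ok
  [22] x  {0,2}  => 0  0->0 ok
  [23] x  {0,2}  => 2  0->2 ok
  [24] x  {0,2}  => 0  2->0 ok
  [25] x  {0,2}  => 0  0->0 ok
  [26] x  {0,2}  => 0  0->0 ok
  [27] x  {0,2}  => 2  0->2 ok
  [28] x  {0,2}  => 0  2->0 ok
  [29] x  {0,2}  => 0  0->0 ok

0,0,0,0,0,2,1,2,1,1,2,1,2,1,1,2,0,0,2,1,2,0,0,2,0,0,0,2,0,0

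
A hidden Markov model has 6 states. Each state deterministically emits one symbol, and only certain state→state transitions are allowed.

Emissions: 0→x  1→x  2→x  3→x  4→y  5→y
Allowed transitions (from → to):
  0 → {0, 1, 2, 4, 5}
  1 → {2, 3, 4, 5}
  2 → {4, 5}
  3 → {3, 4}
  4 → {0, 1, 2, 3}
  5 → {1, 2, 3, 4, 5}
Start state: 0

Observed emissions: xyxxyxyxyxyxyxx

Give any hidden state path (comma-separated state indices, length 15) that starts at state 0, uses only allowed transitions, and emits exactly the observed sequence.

0,5,1,3,4,3,4,2,4,2,4,1,5,3,3

  [0] x  {0,1,2,3}  => 0  start
  [1] y  {4,5}  => 5  0->5 ok
  [2] x  {0,1,2,3}  => 1  5->1 ok
  [3] x  {0,1,2,3}  => 3  1->3 ok
  [4] y  {4,5}  => 4  3->4 ok
  [5] x  {0,1,2,3}  => 3  4->3 ok
  [6] y  {4,5}  => 4  3->4 ok
  [7] x  {0,1,2,3}  => 2  4->2 ok
  [8] y  {4,5}  => 4  2->4 ok
  [9] x  {0,1,2,3}  => 2  4->2 ok
  [10] y  {4,5}  => 4  2->4 ok
  [11] x  {0,1,2,3}  => 1  4->1 ok
  [12] y  {4,5}  => 5  1->5 ok
  [13] x  {0,1,2,3}  => 3  5->3 ok
  [14] x  {0,1,2,3}  => 3  3->3 ok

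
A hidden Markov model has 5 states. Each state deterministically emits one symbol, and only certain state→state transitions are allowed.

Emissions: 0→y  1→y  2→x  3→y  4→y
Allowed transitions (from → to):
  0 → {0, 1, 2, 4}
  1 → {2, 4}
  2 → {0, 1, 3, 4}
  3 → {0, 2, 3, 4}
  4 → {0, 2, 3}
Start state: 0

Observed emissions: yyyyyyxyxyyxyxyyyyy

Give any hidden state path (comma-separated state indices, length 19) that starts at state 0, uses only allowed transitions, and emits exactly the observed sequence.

  0: obs=y cand={0,1,3,4} pick 0 [start]
  1: obs=y cand={0,1,3,4} pick 0 [0->0 ok]
  2: obs=y cand={0,1,3,4} pick 1 [0->1 ok]
  3: obs=y cand={0,1,3,4} pick 4 [1->4 ok]
  4: obs=y cand={0,1,3,4} pick 0 [4->0 ok]
  5: obs=y cand={0,1,3,4} pick 1 [0->1 ok]
  6: obs=x cand={2} pick 2 [1->2 ok]
  7: obs=y cand={0,1,3,4} pick 4 [2->4 ok]
  8: obs=x cand={2} pick 2 [4->2 ok]
  9: obs=y cand={0,1,3,4} pick 3 [2->3 ok]
  10: obs=y cand={0,1,3,4} pick 0 [3->0 ok]
  11: obs=x cand={2} pick 2 [0->2 ok]
  12: obs=y cand={0,1,3,4} pick 4 [2->4 ok]
  13: obs=x cand={2} pick 2 [4->2 ok]
  14: obs=y cand={0,1,3,4} pick 3 [2->3 ok]
  15: obs=y cand={0,1,3,4} pick 3 [3->3 ok]
  16: obs=y cand={0,1,3,4} pick 0 [3->0 ok]
  17: obs=y cand={0,1,3,4} pick 4 [0->4 ok]
  18: obs=y cand={0,1,3,4} pick 0 [4->0 ok]

0,0,1,4,0,1,2,4,2,3,0,2,4,2,3,3,0,4,0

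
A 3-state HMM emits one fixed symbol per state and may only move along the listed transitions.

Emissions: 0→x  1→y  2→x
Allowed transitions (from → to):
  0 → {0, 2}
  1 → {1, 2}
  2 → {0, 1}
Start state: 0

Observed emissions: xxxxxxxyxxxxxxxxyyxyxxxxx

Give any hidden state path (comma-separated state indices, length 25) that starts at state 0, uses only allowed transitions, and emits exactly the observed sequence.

0,2,0,0,0,0,2,1,2,0,2,0,0,2,0,2,1,1,2,1,2,0,0,2,0

  [0] x  {0,2}  => 0  start
  [1] x  {0,2}  => 2  0->2 ok
  [2] x  {0,2}  => 0  2->0 ok
  [3] x  {0,2}  => 0  0->0 ok
  [4] x  {0,2}  => 0  0->0 ok
  [5] x  {0,2}  => 0  0->0 ok
  [6] x  {0,2}  => 2  0->2 ok
  [7] y  {1}  => 1  2->1 ok
  [8] x  {0,2}  => 2  1->2 ok
  [9] x  {0,2}  => 0  2->0 ok
  [10] x  {0,2}  => 2  0->2 ok
  [11] x  {0,2}  => 0  2->0 ok
  [12] x  {0,2}  => 0  0->0 ok
  [13] x  {0,2}  => 2  0->2 ok
  [14] x  {0,2}  => 0  2->0 ok
  [15] x  {0,2}  => 2  0->2 ok
  [16] y  {1}  => 1  2->1 ok
  [17] y  {1}  => 1  1->1 ok
  [18] x  {0,2}  => 2  1->2 ok
  [19] y  {1}  => 1  2->1 ok
  [20] x  {0,2}  => 2  1->2 ok
  [21] x  {0,2}  => 0  2->0 ok
  [22] x  {0,2}  => 0  0->0 ok
  [23] x  {0,2}  => 2  0->2 ok
  [24] x  {0,2}  => 0  2->0 ok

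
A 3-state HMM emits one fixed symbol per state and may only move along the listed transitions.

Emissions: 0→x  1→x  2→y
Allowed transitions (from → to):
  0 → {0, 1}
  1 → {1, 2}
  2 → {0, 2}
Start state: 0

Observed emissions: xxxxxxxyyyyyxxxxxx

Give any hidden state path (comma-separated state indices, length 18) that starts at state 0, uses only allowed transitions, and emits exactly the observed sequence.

0,0,0,0,0,0,1,2,2,2,2,2,0,1,1,1,1,1

  0: obs=x cand={0,1} pick 0 [start]
  1: obs=x cand={0,1} pick 0 [0->0 ok]
  2: obs=x cand={0,1} pick 0 [0->0 ok]
  3: obs=x cand={0,1} pick 0 [0->0 ok]
  4: obs=x cand={0,1} pick 0 [0->0 ok]
  5: obs=x cand={0,1} pick 0 [0->0 ok]
  6: obs=x cand={0,1} pick 1 [0->1 ok]
  7: obs=y cand={2} pick 2 [1->2 ok]
  8: obs=y cand={2} pick 2 [2->2 ok]
  9: obs=y cand={2} pick 2 [2->2 ok]
  10: obs=y cand={2} pick 2 [2->2 ok]
  11: obs=y cand={2} pick 2 [2->2 ok]
  12: obs=x cand={0,1} pick 0 [2->0 ok]
  13: obs=x cand={0,1} pick 1 [0->1 ok]
  14: obs=x cand={0,1} pick 1 [1->1 ok]
  15: obs=x cand={0,1} pick 1 [1->1 ok]
  16: obs=x cand={0,1} pick 1 [1->1 ok]
  17: obs=x cand={0,1} pick 1 [1->1 ok]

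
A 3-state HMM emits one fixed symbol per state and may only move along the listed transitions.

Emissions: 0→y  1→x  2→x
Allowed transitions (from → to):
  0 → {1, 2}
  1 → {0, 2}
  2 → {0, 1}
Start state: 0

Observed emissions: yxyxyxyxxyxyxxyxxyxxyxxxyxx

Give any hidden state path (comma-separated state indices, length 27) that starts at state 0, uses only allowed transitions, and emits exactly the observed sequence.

  pos 0: y in {0}, choose 0; start
  pos 1: x in {1,2}, choose 2; 0->2 ok
  pos 2: y in {0}, choose 0; 2->0 ok
  pos 3: x in {1,2}, choose 2; 0->2 ok
  pos 4: y in {0}, choose 0; 2->0 ok
  pos 5: x in {1,2}, choose 1; 0->1 ok
  pos 6: y in {0}, choose 0; 1->0 ok
  pos 7: x in {1,2}, choose 2; 0->2 ok
  pos 8: x in {1,2}, choose 1; 2->1 ok
  pos 9: y in {0}, choose 0; 1->0 ok
  pos 10: x in {1,2}, choose 1; 0->1 ok
  pos 11: y in {0}, choose 0; 1->0 ok
  pos 12: x in {1,2}, choose 1; 0->1 ok
  pos 13: x in {1,2}, choose 2; 1->2 ok
  pos 14: y in {0}, choose 0; 2->0 ok
  pos 15: x in {1,2}, choose 2; 0->2 ok
  pos 16: x in {1,2}, choose 1; 2->1 ok
  pos 17: y in {0}, choose 0; 1->0 ok
  pos 18: x in {1,2}, choose 2; 0->2 ok
  pos 19: x in {1,2}, choose 1; 2->1 ok
  pos 20: y in {0}, choose 0; 1->0 ok
  pos 21: x in {1,2}, choose 1; 0->1 ok
  pos 22: x in {1,2}, choose 2; 1->2 ok
  pos 23: x in {1,2}, choose 1; 2->1 ok
  pos 24: y in {0}, choose 0; 1->0 ok
  pos 25: x in {1,2}, choose 1; 0->1 ok
  pos 26: x in {1,2}, choose 2; 1->2 ok

0,2,0,2,0,1,0,2,1,0,1,0,1,2,0,2,1,0,2,1,0,1,2,1,0,1,2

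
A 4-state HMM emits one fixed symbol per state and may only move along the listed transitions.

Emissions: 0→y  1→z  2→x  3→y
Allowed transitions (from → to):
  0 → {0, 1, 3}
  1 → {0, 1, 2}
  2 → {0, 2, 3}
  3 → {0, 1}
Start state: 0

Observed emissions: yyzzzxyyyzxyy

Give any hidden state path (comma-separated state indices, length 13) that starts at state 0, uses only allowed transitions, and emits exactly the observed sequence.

  0: obs=y cand={0,3} pick 0 [start]
  1: obs=y cand={0,3} pick 3 [0->3 ok]
  2: obs=z cand={1} pick 1 [3->1 ok]
  3: obs=z cand={1} pick 1 [1->1 ok]
  4: obs=z cand={1} pick 1 [1->1 ok]
  5: obs=x cand={2} pick 2 [1->2 ok]
  6: obs=y cand={0,3} pick 0 [2->0 ok]
  7: obs=y cand={0,3} pick 0 [0->0 ok]
  8: obs=y cand={0,3} pick 3 [0->3 ok]
  9: obs=z cand={1} pick 1 [3->1 ok]
  10: obs=x cand={2} pick 2 [1->2 ok]
  11: obs=y cand={0,3} pick 3 [2->3 ok]
  12: obs=y cand={0,3} pick 0 [3->0 ok]

0,3,1,1,1,2,0,0,3,1,2,3,0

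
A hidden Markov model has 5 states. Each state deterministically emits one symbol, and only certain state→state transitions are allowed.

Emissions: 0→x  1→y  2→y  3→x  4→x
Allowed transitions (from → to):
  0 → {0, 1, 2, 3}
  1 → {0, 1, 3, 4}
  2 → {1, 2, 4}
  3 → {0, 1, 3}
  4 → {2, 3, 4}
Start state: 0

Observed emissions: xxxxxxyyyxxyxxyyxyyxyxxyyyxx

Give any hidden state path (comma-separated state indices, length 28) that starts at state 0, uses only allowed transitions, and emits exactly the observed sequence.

  [0] x  {0,3,4}  => 0  start
  [1] x  {0,3,4}  => 0  0->0 ok
  [2] x  {0,3,4}  => 3  0->3 ok
  [3] x  {0,3,4}  => 3  3->3 ok
  [4] x  {0,3,4}  => 0  3->0 ok
  [5] x  {0,3,4}  => 0  0->0 ok
  [6] y  {1,2}  => 2  0->2 ok
  [7] y  {1,2}  => 2  2->2 ok
  [8] y  {1,2}  => 1  2->1 ok
  [9] x  {0,3,4}  => 3  1->3 ok
  [10] x  {0,3,4}  => 0  3->0 ok
  [11] y  {1,2}  => 1  0->1 ok
  [12] x  {0,3,4}  => 3  1->3 ok
  [13] x  {0,3,4}  => 0  3->0 ok
  [14] y  {1,2}  => 2  0->2 ok
  [15] y  {1,2}  => 1  2->1 ok
  [16] x  {0,3,4}  => 0  1->0 ok
  [17] y  {1,2}  => 2  0->2 ok
  [18] y  {1,2}  => 1  2->1 ok
  [19] x  {0,3,4}  => 4  1->4 ok
  [20] y  {1,2}  => 2  4->2 ok
  [21] x  {0,3,4}  => 4  2->4 ok
  [22] x  {0,3,4}  => 4  4->4 ok
  [23] y  {1,2}  => 2  4->2 ok
  [24] y  {1,2}  => 1  2->1 ok
  [25] y  {1,2}  => 1  1->1 ok
  [26] x  {0,3,4}  => 0  1->0 ok
  [27] x  {0,3,4}  => 0  0->0 ok

0,0,3,3,0,0,2,2,1,3,0,1,3,0,2,1,0,2,1,4,2,4,4,2,1,1,0,0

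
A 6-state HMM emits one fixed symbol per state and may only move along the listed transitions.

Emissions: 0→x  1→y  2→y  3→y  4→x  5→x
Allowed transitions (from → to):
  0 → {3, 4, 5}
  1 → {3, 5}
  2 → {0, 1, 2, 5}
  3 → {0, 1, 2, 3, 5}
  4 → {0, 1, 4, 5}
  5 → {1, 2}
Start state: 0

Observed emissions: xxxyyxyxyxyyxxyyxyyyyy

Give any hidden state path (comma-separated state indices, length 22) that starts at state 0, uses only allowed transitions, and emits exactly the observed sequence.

  pos 0: x in {0,4,5}, choose 0; start
  pos 1: x in {0,4,5}, choose 4; 0->4 ok
  pos 2: x in {0,4,5}, choose 0; 4->0 ok
  pos 3: y in {1,2,3}, choose 3; 0->3 ok
  pos 4: y in {1,2,3}, choose 1; 3->1 ok
  pos 5: x in {0,4,5}, choose 5; 1->5 ok
  pos 6: y in {1,2,3}, choose 1; 5->1 ok
  pos 7: x in {0,4,5}, choose 5; 1->5 ok
  pos 8: y in {1,2,3}, choose 1; 5->1 ok
  pos 9: x in {0,4,5}, choose 5; 1->5 ok
  pos 10: y in {1,2,3}, choose 1; 5->1 ok
  pos 11: y in {1,2,3}, choose 3; 1->3 ok
  pos 12: x in {0,4,5}, choose 0; 3->0 ok
  pos 13: x in {0,4,5}, choose 5; 0->5 ok
  pos 14: y in {1,2,3}, choose 1; 5->1 ok
  pos 15: y in {1,2,3}, choose 3; 1->3 ok
  pos 16: x in {0,4,5}, choose 0; 3->0 ok
  pos 17: y in {1,2,3}, choose 3; 0->3 ok
  pos 18: y in {1,2,3}, choose 3; 3->3 ok
  pos 19: y in {1,2,3}, choose 3; 3->3 ok
  pos 20: y in {1,2,3}, choose 3; 3->3 ok
  pos 21: y in {1,2,3}, choose 2; 3->2 ok

0,4,0,3,1,5,1,5,1,5,1,3,0,5,1,3,0,3,3,3,3,2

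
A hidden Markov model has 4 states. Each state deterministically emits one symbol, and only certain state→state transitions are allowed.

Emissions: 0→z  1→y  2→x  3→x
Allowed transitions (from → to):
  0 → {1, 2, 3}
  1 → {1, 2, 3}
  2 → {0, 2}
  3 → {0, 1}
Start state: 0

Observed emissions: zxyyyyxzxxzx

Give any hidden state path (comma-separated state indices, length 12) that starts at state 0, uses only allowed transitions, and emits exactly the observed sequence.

  t0 'z' -> {0}, take 0 (start)
  t1 'x' -> {2,3}, take 3 (0->3 ok)
  t2 'y' -> {1}, take 1 (3->1 ok)
  t3 'y' -> {1}, take 1 (1->1 ok)
  t4 'y' -> {1}, take 1 (1->1 ok)
  t5 'y' -> {1}, take 1 (1->1 ok)
  t6 'x' -> {2,3}, take 2 (1->2 ok)
  t7 'z' -> {0}, take 0 (2->0 ok)
  t8 'x' -> {2,3}, take 2 (0->2 ok)
  t9 'x' -> {2,3}, take 2 (2->2 ok)
  t10 'z' -> {0}, take 0 (2->0 ok)
  t11 'x' -> {2,3}, take 2 (0->2 ok)

0,3,1,1,1,1,2,0,2,2,0,2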